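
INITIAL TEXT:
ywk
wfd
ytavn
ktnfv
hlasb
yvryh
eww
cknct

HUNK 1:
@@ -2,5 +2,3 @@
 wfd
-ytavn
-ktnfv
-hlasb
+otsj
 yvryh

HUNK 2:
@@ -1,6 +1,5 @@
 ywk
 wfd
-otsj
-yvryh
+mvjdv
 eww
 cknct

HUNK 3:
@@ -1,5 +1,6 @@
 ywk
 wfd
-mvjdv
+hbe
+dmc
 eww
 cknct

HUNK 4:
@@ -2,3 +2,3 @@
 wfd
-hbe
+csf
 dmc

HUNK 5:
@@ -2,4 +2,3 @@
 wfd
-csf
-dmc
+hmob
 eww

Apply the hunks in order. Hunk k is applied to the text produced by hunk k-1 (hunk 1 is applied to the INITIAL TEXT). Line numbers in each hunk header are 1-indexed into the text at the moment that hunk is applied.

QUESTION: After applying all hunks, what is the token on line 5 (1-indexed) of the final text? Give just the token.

Hunk 1: at line 2 remove [ytavn,ktnfv,hlasb] add [otsj] -> 6 lines: ywk wfd otsj yvryh eww cknct
Hunk 2: at line 1 remove [otsj,yvryh] add [mvjdv] -> 5 lines: ywk wfd mvjdv eww cknct
Hunk 3: at line 1 remove [mvjdv] add [hbe,dmc] -> 6 lines: ywk wfd hbe dmc eww cknct
Hunk 4: at line 2 remove [hbe] add [csf] -> 6 lines: ywk wfd csf dmc eww cknct
Hunk 5: at line 2 remove [csf,dmc] add [hmob] -> 5 lines: ywk wfd hmob eww cknct
Final line 5: cknct

Answer: cknct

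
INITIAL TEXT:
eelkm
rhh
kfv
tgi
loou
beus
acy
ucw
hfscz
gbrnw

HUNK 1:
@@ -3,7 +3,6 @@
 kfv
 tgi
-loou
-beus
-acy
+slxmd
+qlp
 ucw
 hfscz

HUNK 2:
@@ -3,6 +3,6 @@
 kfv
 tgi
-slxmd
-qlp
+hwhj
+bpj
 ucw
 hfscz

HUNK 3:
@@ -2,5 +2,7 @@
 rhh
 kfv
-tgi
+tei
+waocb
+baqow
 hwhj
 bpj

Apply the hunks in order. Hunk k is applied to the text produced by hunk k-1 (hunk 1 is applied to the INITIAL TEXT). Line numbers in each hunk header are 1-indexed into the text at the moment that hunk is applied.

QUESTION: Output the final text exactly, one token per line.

Hunk 1: at line 3 remove [loou,beus,acy] add [slxmd,qlp] -> 9 lines: eelkm rhh kfv tgi slxmd qlp ucw hfscz gbrnw
Hunk 2: at line 3 remove [slxmd,qlp] add [hwhj,bpj] -> 9 lines: eelkm rhh kfv tgi hwhj bpj ucw hfscz gbrnw
Hunk 3: at line 2 remove [tgi] add [tei,waocb,baqow] -> 11 lines: eelkm rhh kfv tei waocb baqow hwhj bpj ucw hfscz gbrnw

Answer: eelkm
rhh
kfv
tei
waocb
baqow
hwhj
bpj
ucw
hfscz
gbrnw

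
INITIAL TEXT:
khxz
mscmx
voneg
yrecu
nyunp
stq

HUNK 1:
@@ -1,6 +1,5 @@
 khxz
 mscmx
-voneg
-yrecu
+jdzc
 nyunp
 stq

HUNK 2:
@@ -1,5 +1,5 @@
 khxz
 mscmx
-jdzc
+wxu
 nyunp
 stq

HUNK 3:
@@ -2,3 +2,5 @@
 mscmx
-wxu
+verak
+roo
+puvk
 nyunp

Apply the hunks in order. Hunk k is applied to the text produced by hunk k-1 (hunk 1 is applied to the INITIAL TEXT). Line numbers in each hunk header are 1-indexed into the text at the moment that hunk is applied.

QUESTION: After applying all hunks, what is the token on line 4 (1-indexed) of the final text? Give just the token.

Answer: roo

Derivation:
Hunk 1: at line 1 remove [voneg,yrecu] add [jdzc] -> 5 lines: khxz mscmx jdzc nyunp stq
Hunk 2: at line 1 remove [jdzc] add [wxu] -> 5 lines: khxz mscmx wxu nyunp stq
Hunk 3: at line 2 remove [wxu] add [verak,roo,puvk] -> 7 lines: khxz mscmx verak roo puvk nyunp stq
Final line 4: roo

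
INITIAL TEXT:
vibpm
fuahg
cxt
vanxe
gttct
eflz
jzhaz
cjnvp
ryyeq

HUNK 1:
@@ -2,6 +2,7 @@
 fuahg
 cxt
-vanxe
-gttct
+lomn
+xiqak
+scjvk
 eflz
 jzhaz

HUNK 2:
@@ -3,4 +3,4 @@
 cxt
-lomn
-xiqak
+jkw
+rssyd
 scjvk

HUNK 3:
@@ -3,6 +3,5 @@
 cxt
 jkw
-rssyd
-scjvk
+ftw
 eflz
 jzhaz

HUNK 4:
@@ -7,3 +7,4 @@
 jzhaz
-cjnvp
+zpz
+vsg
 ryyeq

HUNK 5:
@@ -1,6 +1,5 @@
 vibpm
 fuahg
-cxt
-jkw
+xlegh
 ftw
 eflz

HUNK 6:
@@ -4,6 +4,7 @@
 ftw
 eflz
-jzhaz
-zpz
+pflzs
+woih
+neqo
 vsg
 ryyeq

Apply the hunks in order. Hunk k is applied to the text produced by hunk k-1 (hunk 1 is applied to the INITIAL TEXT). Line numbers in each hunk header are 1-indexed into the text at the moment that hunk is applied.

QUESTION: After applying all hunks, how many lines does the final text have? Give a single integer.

Hunk 1: at line 2 remove [vanxe,gttct] add [lomn,xiqak,scjvk] -> 10 lines: vibpm fuahg cxt lomn xiqak scjvk eflz jzhaz cjnvp ryyeq
Hunk 2: at line 3 remove [lomn,xiqak] add [jkw,rssyd] -> 10 lines: vibpm fuahg cxt jkw rssyd scjvk eflz jzhaz cjnvp ryyeq
Hunk 3: at line 3 remove [rssyd,scjvk] add [ftw] -> 9 lines: vibpm fuahg cxt jkw ftw eflz jzhaz cjnvp ryyeq
Hunk 4: at line 7 remove [cjnvp] add [zpz,vsg] -> 10 lines: vibpm fuahg cxt jkw ftw eflz jzhaz zpz vsg ryyeq
Hunk 5: at line 1 remove [cxt,jkw] add [xlegh] -> 9 lines: vibpm fuahg xlegh ftw eflz jzhaz zpz vsg ryyeq
Hunk 6: at line 4 remove [jzhaz,zpz] add [pflzs,woih,neqo] -> 10 lines: vibpm fuahg xlegh ftw eflz pflzs woih neqo vsg ryyeq
Final line count: 10

Answer: 10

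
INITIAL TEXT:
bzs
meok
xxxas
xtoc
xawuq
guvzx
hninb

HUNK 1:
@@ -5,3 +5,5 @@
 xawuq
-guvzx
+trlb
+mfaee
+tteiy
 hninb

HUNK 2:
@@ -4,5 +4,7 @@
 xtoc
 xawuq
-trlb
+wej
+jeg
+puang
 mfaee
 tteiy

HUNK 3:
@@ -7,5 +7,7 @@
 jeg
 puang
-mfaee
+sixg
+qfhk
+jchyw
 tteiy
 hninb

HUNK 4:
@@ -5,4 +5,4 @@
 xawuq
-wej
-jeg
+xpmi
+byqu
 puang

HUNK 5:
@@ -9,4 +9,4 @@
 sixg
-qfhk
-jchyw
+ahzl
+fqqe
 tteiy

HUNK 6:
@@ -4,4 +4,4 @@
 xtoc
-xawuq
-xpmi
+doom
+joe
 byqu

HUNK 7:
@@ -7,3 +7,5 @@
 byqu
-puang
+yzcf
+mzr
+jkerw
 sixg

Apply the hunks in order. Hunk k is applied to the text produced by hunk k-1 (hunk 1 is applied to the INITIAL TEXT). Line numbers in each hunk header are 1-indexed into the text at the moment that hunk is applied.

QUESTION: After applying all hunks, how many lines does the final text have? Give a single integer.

Answer: 15

Derivation:
Hunk 1: at line 5 remove [guvzx] add [trlb,mfaee,tteiy] -> 9 lines: bzs meok xxxas xtoc xawuq trlb mfaee tteiy hninb
Hunk 2: at line 4 remove [trlb] add [wej,jeg,puang] -> 11 lines: bzs meok xxxas xtoc xawuq wej jeg puang mfaee tteiy hninb
Hunk 3: at line 7 remove [mfaee] add [sixg,qfhk,jchyw] -> 13 lines: bzs meok xxxas xtoc xawuq wej jeg puang sixg qfhk jchyw tteiy hninb
Hunk 4: at line 5 remove [wej,jeg] add [xpmi,byqu] -> 13 lines: bzs meok xxxas xtoc xawuq xpmi byqu puang sixg qfhk jchyw tteiy hninb
Hunk 5: at line 9 remove [qfhk,jchyw] add [ahzl,fqqe] -> 13 lines: bzs meok xxxas xtoc xawuq xpmi byqu puang sixg ahzl fqqe tteiy hninb
Hunk 6: at line 4 remove [xawuq,xpmi] add [doom,joe] -> 13 lines: bzs meok xxxas xtoc doom joe byqu puang sixg ahzl fqqe tteiy hninb
Hunk 7: at line 7 remove [puang] add [yzcf,mzr,jkerw] -> 15 lines: bzs meok xxxas xtoc doom joe byqu yzcf mzr jkerw sixg ahzl fqqe tteiy hninb
Final line count: 15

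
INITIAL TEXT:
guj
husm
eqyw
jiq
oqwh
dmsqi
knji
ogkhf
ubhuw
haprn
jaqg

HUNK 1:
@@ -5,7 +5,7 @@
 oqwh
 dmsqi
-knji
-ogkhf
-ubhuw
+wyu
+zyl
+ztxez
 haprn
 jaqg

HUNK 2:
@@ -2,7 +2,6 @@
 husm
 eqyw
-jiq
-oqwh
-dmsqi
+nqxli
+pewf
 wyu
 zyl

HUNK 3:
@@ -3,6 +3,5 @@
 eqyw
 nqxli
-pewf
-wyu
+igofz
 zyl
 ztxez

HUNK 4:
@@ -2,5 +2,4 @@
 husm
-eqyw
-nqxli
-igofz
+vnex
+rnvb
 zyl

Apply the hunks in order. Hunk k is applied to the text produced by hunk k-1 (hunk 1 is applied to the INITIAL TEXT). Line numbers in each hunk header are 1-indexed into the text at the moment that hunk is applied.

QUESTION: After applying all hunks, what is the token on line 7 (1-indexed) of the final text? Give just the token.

Hunk 1: at line 5 remove [knji,ogkhf,ubhuw] add [wyu,zyl,ztxez] -> 11 lines: guj husm eqyw jiq oqwh dmsqi wyu zyl ztxez haprn jaqg
Hunk 2: at line 2 remove [jiq,oqwh,dmsqi] add [nqxli,pewf] -> 10 lines: guj husm eqyw nqxli pewf wyu zyl ztxez haprn jaqg
Hunk 3: at line 3 remove [pewf,wyu] add [igofz] -> 9 lines: guj husm eqyw nqxli igofz zyl ztxez haprn jaqg
Hunk 4: at line 2 remove [eqyw,nqxli,igofz] add [vnex,rnvb] -> 8 lines: guj husm vnex rnvb zyl ztxez haprn jaqg
Final line 7: haprn

Answer: haprn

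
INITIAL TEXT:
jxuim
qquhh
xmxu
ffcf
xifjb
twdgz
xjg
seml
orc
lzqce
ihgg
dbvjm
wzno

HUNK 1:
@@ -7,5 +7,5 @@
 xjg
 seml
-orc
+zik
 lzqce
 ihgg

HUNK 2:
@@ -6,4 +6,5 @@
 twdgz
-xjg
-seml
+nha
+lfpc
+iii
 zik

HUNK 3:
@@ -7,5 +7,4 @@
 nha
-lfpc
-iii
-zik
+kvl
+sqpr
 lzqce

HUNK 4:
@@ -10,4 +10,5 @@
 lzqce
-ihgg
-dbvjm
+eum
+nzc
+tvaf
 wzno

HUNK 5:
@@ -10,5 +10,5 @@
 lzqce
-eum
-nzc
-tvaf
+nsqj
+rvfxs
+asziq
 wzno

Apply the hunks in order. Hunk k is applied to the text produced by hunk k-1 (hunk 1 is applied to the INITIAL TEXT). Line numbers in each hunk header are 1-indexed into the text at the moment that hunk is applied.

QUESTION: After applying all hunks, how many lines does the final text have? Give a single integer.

Hunk 1: at line 7 remove [orc] add [zik] -> 13 lines: jxuim qquhh xmxu ffcf xifjb twdgz xjg seml zik lzqce ihgg dbvjm wzno
Hunk 2: at line 6 remove [xjg,seml] add [nha,lfpc,iii] -> 14 lines: jxuim qquhh xmxu ffcf xifjb twdgz nha lfpc iii zik lzqce ihgg dbvjm wzno
Hunk 3: at line 7 remove [lfpc,iii,zik] add [kvl,sqpr] -> 13 lines: jxuim qquhh xmxu ffcf xifjb twdgz nha kvl sqpr lzqce ihgg dbvjm wzno
Hunk 4: at line 10 remove [ihgg,dbvjm] add [eum,nzc,tvaf] -> 14 lines: jxuim qquhh xmxu ffcf xifjb twdgz nha kvl sqpr lzqce eum nzc tvaf wzno
Hunk 5: at line 10 remove [eum,nzc,tvaf] add [nsqj,rvfxs,asziq] -> 14 lines: jxuim qquhh xmxu ffcf xifjb twdgz nha kvl sqpr lzqce nsqj rvfxs asziq wzno
Final line count: 14

Answer: 14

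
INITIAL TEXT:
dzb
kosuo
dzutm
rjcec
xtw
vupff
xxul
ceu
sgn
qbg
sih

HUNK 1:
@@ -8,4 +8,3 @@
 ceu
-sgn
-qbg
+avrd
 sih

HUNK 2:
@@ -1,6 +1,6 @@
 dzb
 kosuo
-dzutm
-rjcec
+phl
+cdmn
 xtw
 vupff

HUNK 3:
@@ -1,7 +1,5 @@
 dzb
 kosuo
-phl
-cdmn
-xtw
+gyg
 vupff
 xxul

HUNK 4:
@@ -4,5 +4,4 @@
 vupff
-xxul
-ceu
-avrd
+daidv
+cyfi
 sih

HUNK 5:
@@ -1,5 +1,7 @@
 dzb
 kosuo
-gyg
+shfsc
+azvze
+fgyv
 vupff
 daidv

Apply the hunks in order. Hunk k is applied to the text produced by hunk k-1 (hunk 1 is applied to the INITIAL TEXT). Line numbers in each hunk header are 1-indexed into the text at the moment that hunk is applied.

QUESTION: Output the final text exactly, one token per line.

Hunk 1: at line 8 remove [sgn,qbg] add [avrd] -> 10 lines: dzb kosuo dzutm rjcec xtw vupff xxul ceu avrd sih
Hunk 2: at line 1 remove [dzutm,rjcec] add [phl,cdmn] -> 10 lines: dzb kosuo phl cdmn xtw vupff xxul ceu avrd sih
Hunk 3: at line 1 remove [phl,cdmn,xtw] add [gyg] -> 8 lines: dzb kosuo gyg vupff xxul ceu avrd sih
Hunk 4: at line 4 remove [xxul,ceu,avrd] add [daidv,cyfi] -> 7 lines: dzb kosuo gyg vupff daidv cyfi sih
Hunk 5: at line 1 remove [gyg] add [shfsc,azvze,fgyv] -> 9 lines: dzb kosuo shfsc azvze fgyv vupff daidv cyfi sih

Answer: dzb
kosuo
shfsc
azvze
fgyv
vupff
daidv
cyfi
sih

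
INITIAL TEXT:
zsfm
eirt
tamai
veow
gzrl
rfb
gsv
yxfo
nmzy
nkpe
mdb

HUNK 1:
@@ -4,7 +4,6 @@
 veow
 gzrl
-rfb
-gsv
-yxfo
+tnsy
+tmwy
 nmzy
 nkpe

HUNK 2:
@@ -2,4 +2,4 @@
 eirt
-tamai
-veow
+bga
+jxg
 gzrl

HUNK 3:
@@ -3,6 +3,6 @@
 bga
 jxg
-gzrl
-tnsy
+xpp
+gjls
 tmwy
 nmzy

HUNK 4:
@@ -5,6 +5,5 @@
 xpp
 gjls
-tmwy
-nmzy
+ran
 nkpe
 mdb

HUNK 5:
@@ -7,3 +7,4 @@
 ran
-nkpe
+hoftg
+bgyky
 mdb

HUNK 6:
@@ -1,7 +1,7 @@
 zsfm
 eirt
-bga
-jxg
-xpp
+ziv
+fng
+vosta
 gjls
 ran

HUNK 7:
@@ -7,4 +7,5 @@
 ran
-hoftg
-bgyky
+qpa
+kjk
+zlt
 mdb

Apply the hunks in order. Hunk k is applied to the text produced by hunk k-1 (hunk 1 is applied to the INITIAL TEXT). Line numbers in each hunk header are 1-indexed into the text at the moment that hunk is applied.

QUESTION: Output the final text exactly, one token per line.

Hunk 1: at line 4 remove [rfb,gsv,yxfo] add [tnsy,tmwy] -> 10 lines: zsfm eirt tamai veow gzrl tnsy tmwy nmzy nkpe mdb
Hunk 2: at line 2 remove [tamai,veow] add [bga,jxg] -> 10 lines: zsfm eirt bga jxg gzrl tnsy tmwy nmzy nkpe mdb
Hunk 3: at line 3 remove [gzrl,tnsy] add [xpp,gjls] -> 10 lines: zsfm eirt bga jxg xpp gjls tmwy nmzy nkpe mdb
Hunk 4: at line 5 remove [tmwy,nmzy] add [ran] -> 9 lines: zsfm eirt bga jxg xpp gjls ran nkpe mdb
Hunk 5: at line 7 remove [nkpe] add [hoftg,bgyky] -> 10 lines: zsfm eirt bga jxg xpp gjls ran hoftg bgyky mdb
Hunk 6: at line 1 remove [bga,jxg,xpp] add [ziv,fng,vosta] -> 10 lines: zsfm eirt ziv fng vosta gjls ran hoftg bgyky mdb
Hunk 7: at line 7 remove [hoftg,bgyky] add [qpa,kjk,zlt] -> 11 lines: zsfm eirt ziv fng vosta gjls ran qpa kjk zlt mdb

Answer: zsfm
eirt
ziv
fng
vosta
gjls
ran
qpa
kjk
zlt
mdb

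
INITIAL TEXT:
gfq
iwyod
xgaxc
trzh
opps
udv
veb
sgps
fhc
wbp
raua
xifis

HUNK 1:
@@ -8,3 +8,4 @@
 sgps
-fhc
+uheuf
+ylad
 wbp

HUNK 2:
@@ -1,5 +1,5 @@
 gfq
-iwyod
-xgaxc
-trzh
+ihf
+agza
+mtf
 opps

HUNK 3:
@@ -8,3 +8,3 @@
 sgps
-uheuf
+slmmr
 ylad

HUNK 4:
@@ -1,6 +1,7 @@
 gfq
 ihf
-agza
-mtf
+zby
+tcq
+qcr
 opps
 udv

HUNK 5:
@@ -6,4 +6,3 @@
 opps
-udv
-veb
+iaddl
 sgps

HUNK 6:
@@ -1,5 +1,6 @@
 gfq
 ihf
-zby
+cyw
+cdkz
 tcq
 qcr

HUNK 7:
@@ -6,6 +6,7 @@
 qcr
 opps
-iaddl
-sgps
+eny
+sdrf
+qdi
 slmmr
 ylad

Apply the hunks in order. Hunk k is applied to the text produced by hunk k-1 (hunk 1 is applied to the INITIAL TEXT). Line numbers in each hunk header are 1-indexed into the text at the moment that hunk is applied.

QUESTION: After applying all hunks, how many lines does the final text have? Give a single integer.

Hunk 1: at line 8 remove [fhc] add [uheuf,ylad] -> 13 lines: gfq iwyod xgaxc trzh opps udv veb sgps uheuf ylad wbp raua xifis
Hunk 2: at line 1 remove [iwyod,xgaxc,trzh] add [ihf,agza,mtf] -> 13 lines: gfq ihf agza mtf opps udv veb sgps uheuf ylad wbp raua xifis
Hunk 3: at line 8 remove [uheuf] add [slmmr] -> 13 lines: gfq ihf agza mtf opps udv veb sgps slmmr ylad wbp raua xifis
Hunk 4: at line 1 remove [agza,mtf] add [zby,tcq,qcr] -> 14 lines: gfq ihf zby tcq qcr opps udv veb sgps slmmr ylad wbp raua xifis
Hunk 5: at line 6 remove [udv,veb] add [iaddl] -> 13 lines: gfq ihf zby tcq qcr opps iaddl sgps slmmr ylad wbp raua xifis
Hunk 6: at line 1 remove [zby] add [cyw,cdkz] -> 14 lines: gfq ihf cyw cdkz tcq qcr opps iaddl sgps slmmr ylad wbp raua xifis
Hunk 7: at line 6 remove [iaddl,sgps] add [eny,sdrf,qdi] -> 15 lines: gfq ihf cyw cdkz tcq qcr opps eny sdrf qdi slmmr ylad wbp raua xifis
Final line count: 15

Answer: 15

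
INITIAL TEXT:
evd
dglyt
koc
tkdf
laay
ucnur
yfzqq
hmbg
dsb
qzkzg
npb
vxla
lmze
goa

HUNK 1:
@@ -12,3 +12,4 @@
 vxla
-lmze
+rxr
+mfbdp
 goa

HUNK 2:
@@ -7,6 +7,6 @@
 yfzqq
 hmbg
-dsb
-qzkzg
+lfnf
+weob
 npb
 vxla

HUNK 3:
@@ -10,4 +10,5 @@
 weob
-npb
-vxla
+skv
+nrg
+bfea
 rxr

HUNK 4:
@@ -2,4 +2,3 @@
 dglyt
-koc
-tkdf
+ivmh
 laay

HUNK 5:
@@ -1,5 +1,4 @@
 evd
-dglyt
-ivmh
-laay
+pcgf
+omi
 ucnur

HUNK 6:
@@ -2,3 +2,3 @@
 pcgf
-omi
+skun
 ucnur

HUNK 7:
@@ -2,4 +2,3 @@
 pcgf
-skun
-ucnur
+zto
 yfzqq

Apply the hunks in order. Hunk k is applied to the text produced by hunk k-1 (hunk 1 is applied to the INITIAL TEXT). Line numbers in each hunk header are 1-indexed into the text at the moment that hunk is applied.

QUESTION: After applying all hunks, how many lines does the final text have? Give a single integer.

Answer: 13

Derivation:
Hunk 1: at line 12 remove [lmze] add [rxr,mfbdp] -> 15 lines: evd dglyt koc tkdf laay ucnur yfzqq hmbg dsb qzkzg npb vxla rxr mfbdp goa
Hunk 2: at line 7 remove [dsb,qzkzg] add [lfnf,weob] -> 15 lines: evd dglyt koc tkdf laay ucnur yfzqq hmbg lfnf weob npb vxla rxr mfbdp goa
Hunk 3: at line 10 remove [npb,vxla] add [skv,nrg,bfea] -> 16 lines: evd dglyt koc tkdf laay ucnur yfzqq hmbg lfnf weob skv nrg bfea rxr mfbdp goa
Hunk 4: at line 2 remove [koc,tkdf] add [ivmh] -> 15 lines: evd dglyt ivmh laay ucnur yfzqq hmbg lfnf weob skv nrg bfea rxr mfbdp goa
Hunk 5: at line 1 remove [dglyt,ivmh,laay] add [pcgf,omi] -> 14 lines: evd pcgf omi ucnur yfzqq hmbg lfnf weob skv nrg bfea rxr mfbdp goa
Hunk 6: at line 2 remove [omi] add [skun] -> 14 lines: evd pcgf skun ucnur yfzqq hmbg lfnf weob skv nrg bfea rxr mfbdp goa
Hunk 7: at line 2 remove [skun,ucnur] add [zto] -> 13 lines: evd pcgf zto yfzqq hmbg lfnf weob skv nrg bfea rxr mfbdp goa
Final line count: 13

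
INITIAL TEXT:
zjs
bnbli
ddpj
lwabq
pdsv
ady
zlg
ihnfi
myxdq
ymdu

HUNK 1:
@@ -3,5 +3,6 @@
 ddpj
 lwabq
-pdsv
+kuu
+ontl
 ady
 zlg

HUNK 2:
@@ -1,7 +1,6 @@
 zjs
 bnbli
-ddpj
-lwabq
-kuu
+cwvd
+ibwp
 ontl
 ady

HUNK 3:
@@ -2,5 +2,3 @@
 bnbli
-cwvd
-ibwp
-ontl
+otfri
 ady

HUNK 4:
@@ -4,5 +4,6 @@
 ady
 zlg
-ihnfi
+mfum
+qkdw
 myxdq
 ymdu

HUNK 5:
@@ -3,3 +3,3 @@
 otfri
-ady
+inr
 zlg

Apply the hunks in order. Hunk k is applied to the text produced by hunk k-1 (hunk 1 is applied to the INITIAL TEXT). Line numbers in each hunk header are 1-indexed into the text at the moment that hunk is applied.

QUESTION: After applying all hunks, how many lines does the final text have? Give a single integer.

Hunk 1: at line 3 remove [pdsv] add [kuu,ontl] -> 11 lines: zjs bnbli ddpj lwabq kuu ontl ady zlg ihnfi myxdq ymdu
Hunk 2: at line 1 remove [ddpj,lwabq,kuu] add [cwvd,ibwp] -> 10 lines: zjs bnbli cwvd ibwp ontl ady zlg ihnfi myxdq ymdu
Hunk 3: at line 2 remove [cwvd,ibwp,ontl] add [otfri] -> 8 lines: zjs bnbli otfri ady zlg ihnfi myxdq ymdu
Hunk 4: at line 4 remove [ihnfi] add [mfum,qkdw] -> 9 lines: zjs bnbli otfri ady zlg mfum qkdw myxdq ymdu
Hunk 5: at line 3 remove [ady] add [inr] -> 9 lines: zjs bnbli otfri inr zlg mfum qkdw myxdq ymdu
Final line count: 9

Answer: 9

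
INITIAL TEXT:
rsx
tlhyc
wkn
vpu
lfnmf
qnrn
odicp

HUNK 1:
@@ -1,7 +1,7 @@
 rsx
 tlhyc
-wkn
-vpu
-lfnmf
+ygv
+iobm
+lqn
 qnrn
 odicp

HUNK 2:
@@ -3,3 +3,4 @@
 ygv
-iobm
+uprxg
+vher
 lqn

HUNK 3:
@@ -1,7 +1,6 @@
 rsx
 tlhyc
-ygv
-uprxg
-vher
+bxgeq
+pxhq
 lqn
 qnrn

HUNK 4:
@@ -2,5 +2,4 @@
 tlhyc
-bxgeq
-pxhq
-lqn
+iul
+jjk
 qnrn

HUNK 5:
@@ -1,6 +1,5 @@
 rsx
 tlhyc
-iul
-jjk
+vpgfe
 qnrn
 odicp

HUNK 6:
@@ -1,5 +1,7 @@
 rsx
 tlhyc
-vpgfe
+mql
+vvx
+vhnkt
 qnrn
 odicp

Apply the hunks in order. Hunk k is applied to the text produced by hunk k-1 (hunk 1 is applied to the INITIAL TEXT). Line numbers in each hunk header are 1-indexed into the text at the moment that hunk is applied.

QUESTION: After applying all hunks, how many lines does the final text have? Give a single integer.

Answer: 7

Derivation:
Hunk 1: at line 1 remove [wkn,vpu,lfnmf] add [ygv,iobm,lqn] -> 7 lines: rsx tlhyc ygv iobm lqn qnrn odicp
Hunk 2: at line 3 remove [iobm] add [uprxg,vher] -> 8 lines: rsx tlhyc ygv uprxg vher lqn qnrn odicp
Hunk 3: at line 1 remove [ygv,uprxg,vher] add [bxgeq,pxhq] -> 7 lines: rsx tlhyc bxgeq pxhq lqn qnrn odicp
Hunk 4: at line 2 remove [bxgeq,pxhq,lqn] add [iul,jjk] -> 6 lines: rsx tlhyc iul jjk qnrn odicp
Hunk 5: at line 1 remove [iul,jjk] add [vpgfe] -> 5 lines: rsx tlhyc vpgfe qnrn odicp
Hunk 6: at line 1 remove [vpgfe] add [mql,vvx,vhnkt] -> 7 lines: rsx tlhyc mql vvx vhnkt qnrn odicp
Final line count: 7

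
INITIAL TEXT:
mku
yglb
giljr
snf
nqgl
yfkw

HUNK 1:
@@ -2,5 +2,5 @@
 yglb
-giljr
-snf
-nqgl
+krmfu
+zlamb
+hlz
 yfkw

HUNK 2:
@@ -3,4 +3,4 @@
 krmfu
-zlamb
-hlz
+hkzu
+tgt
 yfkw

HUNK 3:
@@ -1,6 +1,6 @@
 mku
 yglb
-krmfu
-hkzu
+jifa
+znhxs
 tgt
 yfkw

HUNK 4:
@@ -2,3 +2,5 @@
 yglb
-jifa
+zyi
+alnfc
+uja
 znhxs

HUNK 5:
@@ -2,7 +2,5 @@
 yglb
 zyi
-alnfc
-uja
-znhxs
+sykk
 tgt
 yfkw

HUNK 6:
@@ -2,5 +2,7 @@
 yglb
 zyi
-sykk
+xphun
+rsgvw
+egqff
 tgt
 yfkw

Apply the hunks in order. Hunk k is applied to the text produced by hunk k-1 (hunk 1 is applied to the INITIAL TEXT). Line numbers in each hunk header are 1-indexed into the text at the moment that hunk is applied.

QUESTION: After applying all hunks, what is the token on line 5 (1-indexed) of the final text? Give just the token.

Answer: rsgvw

Derivation:
Hunk 1: at line 2 remove [giljr,snf,nqgl] add [krmfu,zlamb,hlz] -> 6 lines: mku yglb krmfu zlamb hlz yfkw
Hunk 2: at line 3 remove [zlamb,hlz] add [hkzu,tgt] -> 6 lines: mku yglb krmfu hkzu tgt yfkw
Hunk 3: at line 1 remove [krmfu,hkzu] add [jifa,znhxs] -> 6 lines: mku yglb jifa znhxs tgt yfkw
Hunk 4: at line 2 remove [jifa] add [zyi,alnfc,uja] -> 8 lines: mku yglb zyi alnfc uja znhxs tgt yfkw
Hunk 5: at line 2 remove [alnfc,uja,znhxs] add [sykk] -> 6 lines: mku yglb zyi sykk tgt yfkw
Hunk 6: at line 2 remove [sykk] add [xphun,rsgvw,egqff] -> 8 lines: mku yglb zyi xphun rsgvw egqff tgt yfkw
Final line 5: rsgvw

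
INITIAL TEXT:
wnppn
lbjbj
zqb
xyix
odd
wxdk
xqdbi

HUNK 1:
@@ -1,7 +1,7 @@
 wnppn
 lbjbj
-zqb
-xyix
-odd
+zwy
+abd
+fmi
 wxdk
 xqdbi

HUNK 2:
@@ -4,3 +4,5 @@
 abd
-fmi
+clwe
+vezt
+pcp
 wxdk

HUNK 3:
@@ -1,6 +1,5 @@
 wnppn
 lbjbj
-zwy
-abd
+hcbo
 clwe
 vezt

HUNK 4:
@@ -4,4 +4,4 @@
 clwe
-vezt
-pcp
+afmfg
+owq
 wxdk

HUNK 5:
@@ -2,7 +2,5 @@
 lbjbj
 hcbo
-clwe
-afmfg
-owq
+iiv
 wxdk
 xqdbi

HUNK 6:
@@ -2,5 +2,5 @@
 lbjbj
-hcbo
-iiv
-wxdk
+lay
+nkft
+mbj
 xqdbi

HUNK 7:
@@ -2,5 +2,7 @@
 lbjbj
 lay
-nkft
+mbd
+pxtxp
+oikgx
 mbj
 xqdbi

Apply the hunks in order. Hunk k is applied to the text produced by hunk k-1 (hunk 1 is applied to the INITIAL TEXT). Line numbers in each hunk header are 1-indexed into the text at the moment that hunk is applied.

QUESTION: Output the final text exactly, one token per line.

Answer: wnppn
lbjbj
lay
mbd
pxtxp
oikgx
mbj
xqdbi

Derivation:
Hunk 1: at line 1 remove [zqb,xyix,odd] add [zwy,abd,fmi] -> 7 lines: wnppn lbjbj zwy abd fmi wxdk xqdbi
Hunk 2: at line 4 remove [fmi] add [clwe,vezt,pcp] -> 9 lines: wnppn lbjbj zwy abd clwe vezt pcp wxdk xqdbi
Hunk 3: at line 1 remove [zwy,abd] add [hcbo] -> 8 lines: wnppn lbjbj hcbo clwe vezt pcp wxdk xqdbi
Hunk 4: at line 4 remove [vezt,pcp] add [afmfg,owq] -> 8 lines: wnppn lbjbj hcbo clwe afmfg owq wxdk xqdbi
Hunk 5: at line 2 remove [clwe,afmfg,owq] add [iiv] -> 6 lines: wnppn lbjbj hcbo iiv wxdk xqdbi
Hunk 6: at line 2 remove [hcbo,iiv,wxdk] add [lay,nkft,mbj] -> 6 lines: wnppn lbjbj lay nkft mbj xqdbi
Hunk 7: at line 2 remove [nkft] add [mbd,pxtxp,oikgx] -> 8 lines: wnppn lbjbj lay mbd pxtxp oikgx mbj xqdbi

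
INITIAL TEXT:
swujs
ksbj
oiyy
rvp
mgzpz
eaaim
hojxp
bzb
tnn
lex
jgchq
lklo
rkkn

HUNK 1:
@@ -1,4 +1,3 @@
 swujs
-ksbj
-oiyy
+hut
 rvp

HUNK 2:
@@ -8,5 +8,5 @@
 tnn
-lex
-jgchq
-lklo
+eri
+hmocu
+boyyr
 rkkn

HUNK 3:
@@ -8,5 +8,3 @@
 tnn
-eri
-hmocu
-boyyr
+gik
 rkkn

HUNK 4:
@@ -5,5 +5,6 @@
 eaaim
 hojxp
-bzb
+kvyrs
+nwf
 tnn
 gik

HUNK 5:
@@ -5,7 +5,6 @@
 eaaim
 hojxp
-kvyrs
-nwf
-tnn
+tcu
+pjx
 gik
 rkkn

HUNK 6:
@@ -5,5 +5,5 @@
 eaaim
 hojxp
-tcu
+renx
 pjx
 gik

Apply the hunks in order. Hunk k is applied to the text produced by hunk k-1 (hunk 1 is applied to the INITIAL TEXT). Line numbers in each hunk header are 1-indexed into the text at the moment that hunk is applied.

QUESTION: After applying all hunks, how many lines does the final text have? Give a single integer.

Answer: 10

Derivation:
Hunk 1: at line 1 remove [ksbj,oiyy] add [hut] -> 12 lines: swujs hut rvp mgzpz eaaim hojxp bzb tnn lex jgchq lklo rkkn
Hunk 2: at line 8 remove [lex,jgchq,lklo] add [eri,hmocu,boyyr] -> 12 lines: swujs hut rvp mgzpz eaaim hojxp bzb tnn eri hmocu boyyr rkkn
Hunk 3: at line 8 remove [eri,hmocu,boyyr] add [gik] -> 10 lines: swujs hut rvp mgzpz eaaim hojxp bzb tnn gik rkkn
Hunk 4: at line 5 remove [bzb] add [kvyrs,nwf] -> 11 lines: swujs hut rvp mgzpz eaaim hojxp kvyrs nwf tnn gik rkkn
Hunk 5: at line 5 remove [kvyrs,nwf,tnn] add [tcu,pjx] -> 10 lines: swujs hut rvp mgzpz eaaim hojxp tcu pjx gik rkkn
Hunk 6: at line 5 remove [tcu] add [renx] -> 10 lines: swujs hut rvp mgzpz eaaim hojxp renx pjx gik rkkn
Final line count: 10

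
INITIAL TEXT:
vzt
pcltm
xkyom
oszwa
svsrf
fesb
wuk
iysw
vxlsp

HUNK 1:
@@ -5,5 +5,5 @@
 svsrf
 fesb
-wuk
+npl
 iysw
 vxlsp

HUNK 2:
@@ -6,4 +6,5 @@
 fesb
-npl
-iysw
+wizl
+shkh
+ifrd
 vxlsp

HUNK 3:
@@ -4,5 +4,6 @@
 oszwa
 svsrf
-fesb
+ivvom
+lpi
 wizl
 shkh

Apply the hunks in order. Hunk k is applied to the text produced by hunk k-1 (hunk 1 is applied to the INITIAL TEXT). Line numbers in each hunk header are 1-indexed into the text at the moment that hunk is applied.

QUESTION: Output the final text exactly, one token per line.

Hunk 1: at line 5 remove [wuk] add [npl] -> 9 lines: vzt pcltm xkyom oszwa svsrf fesb npl iysw vxlsp
Hunk 2: at line 6 remove [npl,iysw] add [wizl,shkh,ifrd] -> 10 lines: vzt pcltm xkyom oszwa svsrf fesb wizl shkh ifrd vxlsp
Hunk 3: at line 4 remove [fesb] add [ivvom,lpi] -> 11 lines: vzt pcltm xkyom oszwa svsrf ivvom lpi wizl shkh ifrd vxlsp

Answer: vzt
pcltm
xkyom
oszwa
svsrf
ivvom
lpi
wizl
shkh
ifrd
vxlsp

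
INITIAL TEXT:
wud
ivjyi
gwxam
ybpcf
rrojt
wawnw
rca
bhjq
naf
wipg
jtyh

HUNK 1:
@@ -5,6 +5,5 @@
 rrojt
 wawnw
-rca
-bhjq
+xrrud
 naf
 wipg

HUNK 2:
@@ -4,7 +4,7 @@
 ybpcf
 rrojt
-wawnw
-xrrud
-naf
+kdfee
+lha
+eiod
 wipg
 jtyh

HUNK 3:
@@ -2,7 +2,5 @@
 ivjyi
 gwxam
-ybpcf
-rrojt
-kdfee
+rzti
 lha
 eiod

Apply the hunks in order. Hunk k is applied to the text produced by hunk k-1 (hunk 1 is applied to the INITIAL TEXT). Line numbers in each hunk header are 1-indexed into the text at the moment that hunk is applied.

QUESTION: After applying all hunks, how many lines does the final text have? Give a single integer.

Answer: 8

Derivation:
Hunk 1: at line 5 remove [rca,bhjq] add [xrrud] -> 10 lines: wud ivjyi gwxam ybpcf rrojt wawnw xrrud naf wipg jtyh
Hunk 2: at line 4 remove [wawnw,xrrud,naf] add [kdfee,lha,eiod] -> 10 lines: wud ivjyi gwxam ybpcf rrojt kdfee lha eiod wipg jtyh
Hunk 3: at line 2 remove [ybpcf,rrojt,kdfee] add [rzti] -> 8 lines: wud ivjyi gwxam rzti lha eiod wipg jtyh
Final line count: 8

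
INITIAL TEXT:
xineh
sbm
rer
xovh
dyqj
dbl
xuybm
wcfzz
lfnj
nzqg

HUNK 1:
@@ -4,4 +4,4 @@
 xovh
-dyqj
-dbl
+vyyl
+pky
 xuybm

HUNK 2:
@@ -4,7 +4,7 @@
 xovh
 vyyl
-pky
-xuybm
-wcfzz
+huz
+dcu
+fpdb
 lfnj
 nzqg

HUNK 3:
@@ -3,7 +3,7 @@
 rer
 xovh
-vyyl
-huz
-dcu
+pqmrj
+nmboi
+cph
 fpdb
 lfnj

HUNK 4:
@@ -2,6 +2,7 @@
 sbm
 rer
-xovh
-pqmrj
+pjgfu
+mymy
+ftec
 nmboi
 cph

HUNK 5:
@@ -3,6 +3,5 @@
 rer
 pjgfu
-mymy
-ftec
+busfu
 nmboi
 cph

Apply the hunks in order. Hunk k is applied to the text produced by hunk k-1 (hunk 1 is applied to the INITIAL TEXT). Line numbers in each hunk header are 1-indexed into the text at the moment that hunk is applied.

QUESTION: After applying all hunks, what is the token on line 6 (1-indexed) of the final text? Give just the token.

Hunk 1: at line 4 remove [dyqj,dbl] add [vyyl,pky] -> 10 lines: xineh sbm rer xovh vyyl pky xuybm wcfzz lfnj nzqg
Hunk 2: at line 4 remove [pky,xuybm,wcfzz] add [huz,dcu,fpdb] -> 10 lines: xineh sbm rer xovh vyyl huz dcu fpdb lfnj nzqg
Hunk 3: at line 3 remove [vyyl,huz,dcu] add [pqmrj,nmboi,cph] -> 10 lines: xineh sbm rer xovh pqmrj nmboi cph fpdb lfnj nzqg
Hunk 4: at line 2 remove [xovh,pqmrj] add [pjgfu,mymy,ftec] -> 11 lines: xineh sbm rer pjgfu mymy ftec nmboi cph fpdb lfnj nzqg
Hunk 5: at line 3 remove [mymy,ftec] add [busfu] -> 10 lines: xineh sbm rer pjgfu busfu nmboi cph fpdb lfnj nzqg
Final line 6: nmboi

Answer: nmboi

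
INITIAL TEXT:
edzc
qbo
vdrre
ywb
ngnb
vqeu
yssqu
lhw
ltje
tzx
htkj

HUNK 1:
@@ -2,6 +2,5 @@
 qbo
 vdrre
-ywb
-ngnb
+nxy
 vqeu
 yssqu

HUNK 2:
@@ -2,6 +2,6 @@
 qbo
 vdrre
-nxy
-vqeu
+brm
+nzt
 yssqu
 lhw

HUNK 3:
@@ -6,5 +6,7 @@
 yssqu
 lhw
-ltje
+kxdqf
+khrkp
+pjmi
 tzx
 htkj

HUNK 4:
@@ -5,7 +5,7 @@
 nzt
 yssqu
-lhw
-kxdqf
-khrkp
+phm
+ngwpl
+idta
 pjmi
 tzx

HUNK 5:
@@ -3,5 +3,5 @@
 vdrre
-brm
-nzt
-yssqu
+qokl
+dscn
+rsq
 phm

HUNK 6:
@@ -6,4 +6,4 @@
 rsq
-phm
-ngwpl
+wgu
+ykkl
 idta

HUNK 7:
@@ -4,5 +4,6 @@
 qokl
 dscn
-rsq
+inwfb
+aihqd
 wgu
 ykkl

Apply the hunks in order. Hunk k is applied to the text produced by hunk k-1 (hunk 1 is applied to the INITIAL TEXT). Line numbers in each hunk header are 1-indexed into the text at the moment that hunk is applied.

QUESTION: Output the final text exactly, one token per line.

Answer: edzc
qbo
vdrre
qokl
dscn
inwfb
aihqd
wgu
ykkl
idta
pjmi
tzx
htkj

Derivation:
Hunk 1: at line 2 remove [ywb,ngnb] add [nxy] -> 10 lines: edzc qbo vdrre nxy vqeu yssqu lhw ltje tzx htkj
Hunk 2: at line 2 remove [nxy,vqeu] add [brm,nzt] -> 10 lines: edzc qbo vdrre brm nzt yssqu lhw ltje tzx htkj
Hunk 3: at line 6 remove [ltje] add [kxdqf,khrkp,pjmi] -> 12 lines: edzc qbo vdrre brm nzt yssqu lhw kxdqf khrkp pjmi tzx htkj
Hunk 4: at line 5 remove [lhw,kxdqf,khrkp] add [phm,ngwpl,idta] -> 12 lines: edzc qbo vdrre brm nzt yssqu phm ngwpl idta pjmi tzx htkj
Hunk 5: at line 3 remove [brm,nzt,yssqu] add [qokl,dscn,rsq] -> 12 lines: edzc qbo vdrre qokl dscn rsq phm ngwpl idta pjmi tzx htkj
Hunk 6: at line 6 remove [phm,ngwpl] add [wgu,ykkl] -> 12 lines: edzc qbo vdrre qokl dscn rsq wgu ykkl idta pjmi tzx htkj
Hunk 7: at line 4 remove [rsq] add [inwfb,aihqd] -> 13 lines: edzc qbo vdrre qokl dscn inwfb aihqd wgu ykkl idta pjmi tzx htkj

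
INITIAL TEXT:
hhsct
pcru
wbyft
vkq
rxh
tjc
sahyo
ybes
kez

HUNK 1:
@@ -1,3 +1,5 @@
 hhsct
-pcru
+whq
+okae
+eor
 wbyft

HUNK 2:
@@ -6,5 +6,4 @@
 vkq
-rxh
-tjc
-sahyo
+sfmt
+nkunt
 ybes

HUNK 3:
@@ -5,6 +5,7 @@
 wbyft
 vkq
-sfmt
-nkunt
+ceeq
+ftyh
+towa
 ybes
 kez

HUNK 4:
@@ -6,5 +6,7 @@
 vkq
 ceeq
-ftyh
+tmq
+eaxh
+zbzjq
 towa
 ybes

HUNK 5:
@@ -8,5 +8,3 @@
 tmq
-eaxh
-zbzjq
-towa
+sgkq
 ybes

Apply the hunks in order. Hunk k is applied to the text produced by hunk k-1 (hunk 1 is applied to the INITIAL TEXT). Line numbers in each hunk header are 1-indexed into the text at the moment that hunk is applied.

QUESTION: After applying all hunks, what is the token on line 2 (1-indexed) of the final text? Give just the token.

Hunk 1: at line 1 remove [pcru] add [whq,okae,eor] -> 11 lines: hhsct whq okae eor wbyft vkq rxh tjc sahyo ybes kez
Hunk 2: at line 6 remove [rxh,tjc,sahyo] add [sfmt,nkunt] -> 10 lines: hhsct whq okae eor wbyft vkq sfmt nkunt ybes kez
Hunk 3: at line 5 remove [sfmt,nkunt] add [ceeq,ftyh,towa] -> 11 lines: hhsct whq okae eor wbyft vkq ceeq ftyh towa ybes kez
Hunk 4: at line 6 remove [ftyh] add [tmq,eaxh,zbzjq] -> 13 lines: hhsct whq okae eor wbyft vkq ceeq tmq eaxh zbzjq towa ybes kez
Hunk 5: at line 8 remove [eaxh,zbzjq,towa] add [sgkq] -> 11 lines: hhsct whq okae eor wbyft vkq ceeq tmq sgkq ybes kez
Final line 2: whq

Answer: whq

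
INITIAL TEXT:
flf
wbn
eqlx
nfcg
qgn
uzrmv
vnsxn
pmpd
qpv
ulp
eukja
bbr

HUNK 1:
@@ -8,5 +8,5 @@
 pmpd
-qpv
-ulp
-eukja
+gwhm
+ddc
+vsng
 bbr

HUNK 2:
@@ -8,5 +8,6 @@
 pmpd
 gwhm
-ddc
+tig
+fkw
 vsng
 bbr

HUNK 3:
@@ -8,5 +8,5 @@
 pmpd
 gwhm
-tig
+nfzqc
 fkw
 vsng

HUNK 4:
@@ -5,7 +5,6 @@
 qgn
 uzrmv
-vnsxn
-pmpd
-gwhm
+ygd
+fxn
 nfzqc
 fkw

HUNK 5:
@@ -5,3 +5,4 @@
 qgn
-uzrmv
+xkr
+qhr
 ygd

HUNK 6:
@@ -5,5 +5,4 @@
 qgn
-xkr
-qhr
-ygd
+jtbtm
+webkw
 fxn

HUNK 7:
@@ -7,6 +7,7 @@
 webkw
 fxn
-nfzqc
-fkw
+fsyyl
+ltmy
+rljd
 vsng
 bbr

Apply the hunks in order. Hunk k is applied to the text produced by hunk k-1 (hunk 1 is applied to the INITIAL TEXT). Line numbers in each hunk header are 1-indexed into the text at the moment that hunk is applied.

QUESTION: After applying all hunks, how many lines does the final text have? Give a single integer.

Hunk 1: at line 8 remove [qpv,ulp,eukja] add [gwhm,ddc,vsng] -> 12 lines: flf wbn eqlx nfcg qgn uzrmv vnsxn pmpd gwhm ddc vsng bbr
Hunk 2: at line 8 remove [ddc] add [tig,fkw] -> 13 lines: flf wbn eqlx nfcg qgn uzrmv vnsxn pmpd gwhm tig fkw vsng bbr
Hunk 3: at line 8 remove [tig] add [nfzqc] -> 13 lines: flf wbn eqlx nfcg qgn uzrmv vnsxn pmpd gwhm nfzqc fkw vsng bbr
Hunk 4: at line 5 remove [vnsxn,pmpd,gwhm] add [ygd,fxn] -> 12 lines: flf wbn eqlx nfcg qgn uzrmv ygd fxn nfzqc fkw vsng bbr
Hunk 5: at line 5 remove [uzrmv] add [xkr,qhr] -> 13 lines: flf wbn eqlx nfcg qgn xkr qhr ygd fxn nfzqc fkw vsng bbr
Hunk 6: at line 5 remove [xkr,qhr,ygd] add [jtbtm,webkw] -> 12 lines: flf wbn eqlx nfcg qgn jtbtm webkw fxn nfzqc fkw vsng bbr
Hunk 7: at line 7 remove [nfzqc,fkw] add [fsyyl,ltmy,rljd] -> 13 lines: flf wbn eqlx nfcg qgn jtbtm webkw fxn fsyyl ltmy rljd vsng bbr
Final line count: 13

Answer: 13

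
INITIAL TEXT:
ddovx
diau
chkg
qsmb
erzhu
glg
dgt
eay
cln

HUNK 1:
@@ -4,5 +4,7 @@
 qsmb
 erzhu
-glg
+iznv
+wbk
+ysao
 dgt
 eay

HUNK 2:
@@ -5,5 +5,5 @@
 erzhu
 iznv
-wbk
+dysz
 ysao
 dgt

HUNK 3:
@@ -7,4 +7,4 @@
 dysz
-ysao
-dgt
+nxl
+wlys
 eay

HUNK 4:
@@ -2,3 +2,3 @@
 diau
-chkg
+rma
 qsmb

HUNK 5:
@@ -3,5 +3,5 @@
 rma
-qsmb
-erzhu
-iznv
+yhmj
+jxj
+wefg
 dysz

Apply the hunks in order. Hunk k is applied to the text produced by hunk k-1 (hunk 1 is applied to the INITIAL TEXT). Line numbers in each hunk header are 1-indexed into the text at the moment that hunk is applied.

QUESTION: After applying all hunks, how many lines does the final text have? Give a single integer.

Answer: 11

Derivation:
Hunk 1: at line 4 remove [glg] add [iznv,wbk,ysao] -> 11 lines: ddovx diau chkg qsmb erzhu iznv wbk ysao dgt eay cln
Hunk 2: at line 5 remove [wbk] add [dysz] -> 11 lines: ddovx diau chkg qsmb erzhu iznv dysz ysao dgt eay cln
Hunk 3: at line 7 remove [ysao,dgt] add [nxl,wlys] -> 11 lines: ddovx diau chkg qsmb erzhu iznv dysz nxl wlys eay cln
Hunk 4: at line 2 remove [chkg] add [rma] -> 11 lines: ddovx diau rma qsmb erzhu iznv dysz nxl wlys eay cln
Hunk 5: at line 3 remove [qsmb,erzhu,iznv] add [yhmj,jxj,wefg] -> 11 lines: ddovx diau rma yhmj jxj wefg dysz nxl wlys eay cln
Final line count: 11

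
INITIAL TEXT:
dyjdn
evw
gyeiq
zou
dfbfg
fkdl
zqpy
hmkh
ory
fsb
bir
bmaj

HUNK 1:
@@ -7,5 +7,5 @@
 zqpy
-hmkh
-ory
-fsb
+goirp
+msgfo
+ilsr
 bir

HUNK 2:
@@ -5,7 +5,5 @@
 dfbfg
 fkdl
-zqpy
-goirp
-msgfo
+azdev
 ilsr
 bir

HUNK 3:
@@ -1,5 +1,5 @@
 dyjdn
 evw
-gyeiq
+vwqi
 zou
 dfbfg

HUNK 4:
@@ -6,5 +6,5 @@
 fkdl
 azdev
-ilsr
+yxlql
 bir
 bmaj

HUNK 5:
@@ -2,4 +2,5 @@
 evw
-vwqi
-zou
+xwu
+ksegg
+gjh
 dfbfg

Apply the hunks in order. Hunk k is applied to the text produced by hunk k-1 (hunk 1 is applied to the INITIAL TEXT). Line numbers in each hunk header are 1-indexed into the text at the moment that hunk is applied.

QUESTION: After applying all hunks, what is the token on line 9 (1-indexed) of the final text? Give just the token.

Hunk 1: at line 7 remove [hmkh,ory,fsb] add [goirp,msgfo,ilsr] -> 12 lines: dyjdn evw gyeiq zou dfbfg fkdl zqpy goirp msgfo ilsr bir bmaj
Hunk 2: at line 5 remove [zqpy,goirp,msgfo] add [azdev] -> 10 lines: dyjdn evw gyeiq zou dfbfg fkdl azdev ilsr bir bmaj
Hunk 3: at line 1 remove [gyeiq] add [vwqi] -> 10 lines: dyjdn evw vwqi zou dfbfg fkdl azdev ilsr bir bmaj
Hunk 4: at line 6 remove [ilsr] add [yxlql] -> 10 lines: dyjdn evw vwqi zou dfbfg fkdl azdev yxlql bir bmaj
Hunk 5: at line 2 remove [vwqi,zou] add [xwu,ksegg,gjh] -> 11 lines: dyjdn evw xwu ksegg gjh dfbfg fkdl azdev yxlql bir bmaj
Final line 9: yxlql

Answer: yxlql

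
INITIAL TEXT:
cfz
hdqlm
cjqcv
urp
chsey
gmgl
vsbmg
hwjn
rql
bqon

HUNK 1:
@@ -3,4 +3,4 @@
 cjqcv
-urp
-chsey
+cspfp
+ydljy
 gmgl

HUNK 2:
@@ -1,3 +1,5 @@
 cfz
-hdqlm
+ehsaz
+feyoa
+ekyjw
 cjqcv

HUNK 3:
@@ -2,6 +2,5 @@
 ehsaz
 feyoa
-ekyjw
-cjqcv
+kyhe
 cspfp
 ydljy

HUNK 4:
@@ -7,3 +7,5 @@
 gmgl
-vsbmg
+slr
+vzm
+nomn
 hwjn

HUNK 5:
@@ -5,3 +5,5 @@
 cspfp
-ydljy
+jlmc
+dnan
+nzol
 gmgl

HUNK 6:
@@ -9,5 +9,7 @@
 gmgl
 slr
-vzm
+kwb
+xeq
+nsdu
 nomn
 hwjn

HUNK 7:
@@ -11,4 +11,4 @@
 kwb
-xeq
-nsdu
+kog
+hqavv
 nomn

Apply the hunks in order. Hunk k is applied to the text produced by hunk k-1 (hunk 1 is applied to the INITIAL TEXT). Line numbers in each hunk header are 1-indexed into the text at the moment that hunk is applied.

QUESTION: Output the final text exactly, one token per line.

Answer: cfz
ehsaz
feyoa
kyhe
cspfp
jlmc
dnan
nzol
gmgl
slr
kwb
kog
hqavv
nomn
hwjn
rql
bqon

Derivation:
Hunk 1: at line 3 remove [urp,chsey] add [cspfp,ydljy] -> 10 lines: cfz hdqlm cjqcv cspfp ydljy gmgl vsbmg hwjn rql bqon
Hunk 2: at line 1 remove [hdqlm] add [ehsaz,feyoa,ekyjw] -> 12 lines: cfz ehsaz feyoa ekyjw cjqcv cspfp ydljy gmgl vsbmg hwjn rql bqon
Hunk 3: at line 2 remove [ekyjw,cjqcv] add [kyhe] -> 11 lines: cfz ehsaz feyoa kyhe cspfp ydljy gmgl vsbmg hwjn rql bqon
Hunk 4: at line 7 remove [vsbmg] add [slr,vzm,nomn] -> 13 lines: cfz ehsaz feyoa kyhe cspfp ydljy gmgl slr vzm nomn hwjn rql bqon
Hunk 5: at line 5 remove [ydljy] add [jlmc,dnan,nzol] -> 15 lines: cfz ehsaz feyoa kyhe cspfp jlmc dnan nzol gmgl slr vzm nomn hwjn rql bqon
Hunk 6: at line 9 remove [vzm] add [kwb,xeq,nsdu] -> 17 lines: cfz ehsaz feyoa kyhe cspfp jlmc dnan nzol gmgl slr kwb xeq nsdu nomn hwjn rql bqon
Hunk 7: at line 11 remove [xeq,nsdu] add [kog,hqavv] -> 17 lines: cfz ehsaz feyoa kyhe cspfp jlmc dnan nzol gmgl slr kwb kog hqavv nomn hwjn rql bqon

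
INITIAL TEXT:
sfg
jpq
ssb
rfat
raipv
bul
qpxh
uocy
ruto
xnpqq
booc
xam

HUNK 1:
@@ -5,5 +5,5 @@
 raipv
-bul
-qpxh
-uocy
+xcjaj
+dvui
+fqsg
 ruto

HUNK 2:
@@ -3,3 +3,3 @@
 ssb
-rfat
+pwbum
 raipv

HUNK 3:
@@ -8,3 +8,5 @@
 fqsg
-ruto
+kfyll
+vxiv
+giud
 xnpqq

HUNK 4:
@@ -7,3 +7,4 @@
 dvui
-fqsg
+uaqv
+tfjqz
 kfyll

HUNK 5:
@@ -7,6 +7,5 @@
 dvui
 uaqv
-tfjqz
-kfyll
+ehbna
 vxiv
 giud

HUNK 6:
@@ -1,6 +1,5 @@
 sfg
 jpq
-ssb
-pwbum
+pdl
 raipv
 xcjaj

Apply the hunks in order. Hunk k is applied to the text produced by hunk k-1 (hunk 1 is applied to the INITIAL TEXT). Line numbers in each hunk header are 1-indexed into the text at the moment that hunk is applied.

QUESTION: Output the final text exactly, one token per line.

Hunk 1: at line 5 remove [bul,qpxh,uocy] add [xcjaj,dvui,fqsg] -> 12 lines: sfg jpq ssb rfat raipv xcjaj dvui fqsg ruto xnpqq booc xam
Hunk 2: at line 3 remove [rfat] add [pwbum] -> 12 lines: sfg jpq ssb pwbum raipv xcjaj dvui fqsg ruto xnpqq booc xam
Hunk 3: at line 8 remove [ruto] add [kfyll,vxiv,giud] -> 14 lines: sfg jpq ssb pwbum raipv xcjaj dvui fqsg kfyll vxiv giud xnpqq booc xam
Hunk 4: at line 7 remove [fqsg] add [uaqv,tfjqz] -> 15 lines: sfg jpq ssb pwbum raipv xcjaj dvui uaqv tfjqz kfyll vxiv giud xnpqq booc xam
Hunk 5: at line 7 remove [tfjqz,kfyll] add [ehbna] -> 14 lines: sfg jpq ssb pwbum raipv xcjaj dvui uaqv ehbna vxiv giud xnpqq booc xam
Hunk 6: at line 1 remove [ssb,pwbum] add [pdl] -> 13 lines: sfg jpq pdl raipv xcjaj dvui uaqv ehbna vxiv giud xnpqq booc xam

Answer: sfg
jpq
pdl
raipv
xcjaj
dvui
uaqv
ehbna
vxiv
giud
xnpqq
booc
xam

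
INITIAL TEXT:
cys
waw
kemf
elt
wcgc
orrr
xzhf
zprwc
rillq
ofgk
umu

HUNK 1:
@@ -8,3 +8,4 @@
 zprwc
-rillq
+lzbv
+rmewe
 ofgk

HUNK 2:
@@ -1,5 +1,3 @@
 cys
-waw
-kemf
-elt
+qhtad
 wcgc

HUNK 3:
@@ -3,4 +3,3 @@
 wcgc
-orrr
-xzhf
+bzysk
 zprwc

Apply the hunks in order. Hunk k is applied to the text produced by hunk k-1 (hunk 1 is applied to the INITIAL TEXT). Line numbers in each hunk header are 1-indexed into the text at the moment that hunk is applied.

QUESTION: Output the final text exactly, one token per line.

Hunk 1: at line 8 remove [rillq] add [lzbv,rmewe] -> 12 lines: cys waw kemf elt wcgc orrr xzhf zprwc lzbv rmewe ofgk umu
Hunk 2: at line 1 remove [waw,kemf,elt] add [qhtad] -> 10 lines: cys qhtad wcgc orrr xzhf zprwc lzbv rmewe ofgk umu
Hunk 3: at line 3 remove [orrr,xzhf] add [bzysk] -> 9 lines: cys qhtad wcgc bzysk zprwc lzbv rmewe ofgk umu

Answer: cys
qhtad
wcgc
bzysk
zprwc
lzbv
rmewe
ofgk
umu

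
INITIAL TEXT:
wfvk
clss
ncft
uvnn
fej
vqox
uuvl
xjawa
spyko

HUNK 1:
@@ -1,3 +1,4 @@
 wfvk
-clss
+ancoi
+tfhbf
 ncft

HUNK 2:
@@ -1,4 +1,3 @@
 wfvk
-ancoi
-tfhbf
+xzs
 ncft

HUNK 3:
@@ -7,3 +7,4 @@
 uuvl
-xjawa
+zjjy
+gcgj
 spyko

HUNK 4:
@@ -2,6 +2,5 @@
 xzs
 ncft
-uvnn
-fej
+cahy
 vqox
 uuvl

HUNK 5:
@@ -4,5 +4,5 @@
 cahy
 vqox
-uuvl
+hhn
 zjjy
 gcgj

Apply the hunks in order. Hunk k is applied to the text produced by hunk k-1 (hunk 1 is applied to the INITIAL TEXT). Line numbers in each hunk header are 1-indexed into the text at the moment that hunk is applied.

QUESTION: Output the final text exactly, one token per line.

Hunk 1: at line 1 remove [clss] add [ancoi,tfhbf] -> 10 lines: wfvk ancoi tfhbf ncft uvnn fej vqox uuvl xjawa spyko
Hunk 2: at line 1 remove [ancoi,tfhbf] add [xzs] -> 9 lines: wfvk xzs ncft uvnn fej vqox uuvl xjawa spyko
Hunk 3: at line 7 remove [xjawa] add [zjjy,gcgj] -> 10 lines: wfvk xzs ncft uvnn fej vqox uuvl zjjy gcgj spyko
Hunk 4: at line 2 remove [uvnn,fej] add [cahy] -> 9 lines: wfvk xzs ncft cahy vqox uuvl zjjy gcgj spyko
Hunk 5: at line 4 remove [uuvl] add [hhn] -> 9 lines: wfvk xzs ncft cahy vqox hhn zjjy gcgj spyko

Answer: wfvk
xzs
ncft
cahy
vqox
hhn
zjjy
gcgj
spyko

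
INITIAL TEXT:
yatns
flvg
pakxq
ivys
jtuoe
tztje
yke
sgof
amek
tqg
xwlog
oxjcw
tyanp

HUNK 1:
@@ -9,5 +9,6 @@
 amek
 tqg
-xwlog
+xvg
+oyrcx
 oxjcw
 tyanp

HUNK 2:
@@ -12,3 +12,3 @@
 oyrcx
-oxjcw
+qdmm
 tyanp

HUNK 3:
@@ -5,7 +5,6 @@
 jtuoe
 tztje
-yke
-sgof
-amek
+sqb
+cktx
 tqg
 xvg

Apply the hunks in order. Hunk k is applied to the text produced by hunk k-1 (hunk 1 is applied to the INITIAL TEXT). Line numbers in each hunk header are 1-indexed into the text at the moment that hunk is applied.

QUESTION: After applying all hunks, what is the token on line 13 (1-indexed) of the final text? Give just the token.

Hunk 1: at line 9 remove [xwlog] add [xvg,oyrcx] -> 14 lines: yatns flvg pakxq ivys jtuoe tztje yke sgof amek tqg xvg oyrcx oxjcw tyanp
Hunk 2: at line 12 remove [oxjcw] add [qdmm] -> 14 lines: yatns flvg pakxq ivys jtuoe tztje yke sgof amek tqg xvg oyrcx qdmm tyanp
Hunk 3: at line 5 remove [yke,sgof,amek] add [sqb,cktx] -> 13 lines: yatns flvg pakxq ivys jtuoe tztje sqb cktx tqg xvg oyrcx qdmm tyanp
Final line 13: tyanp

Answer: tyanp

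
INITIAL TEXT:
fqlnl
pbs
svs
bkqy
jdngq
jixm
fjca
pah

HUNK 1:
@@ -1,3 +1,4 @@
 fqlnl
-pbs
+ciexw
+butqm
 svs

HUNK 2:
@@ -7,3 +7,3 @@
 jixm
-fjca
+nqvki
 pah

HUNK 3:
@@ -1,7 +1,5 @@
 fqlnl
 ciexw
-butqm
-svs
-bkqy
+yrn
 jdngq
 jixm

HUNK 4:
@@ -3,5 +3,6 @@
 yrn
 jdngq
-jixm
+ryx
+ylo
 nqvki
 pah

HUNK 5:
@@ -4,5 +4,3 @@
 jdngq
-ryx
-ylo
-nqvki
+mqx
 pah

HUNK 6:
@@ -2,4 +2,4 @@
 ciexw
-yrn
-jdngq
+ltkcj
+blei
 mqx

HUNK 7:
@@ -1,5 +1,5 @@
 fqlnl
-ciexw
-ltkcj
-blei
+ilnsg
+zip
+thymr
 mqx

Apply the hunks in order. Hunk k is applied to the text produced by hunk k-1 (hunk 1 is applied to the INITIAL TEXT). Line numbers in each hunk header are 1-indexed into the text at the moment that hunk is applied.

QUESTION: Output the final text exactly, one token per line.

Answer: fqlnl
ilnsg
zip
thymr
mqx
pah

Derivation:
Hunk 1: at line 1 remove [pbs] add [ciexw,butqm] -> 9 lines: fqlnl ciexw butqm svs bkqy jdngq jixm fjca pah
Hunk 2: at line 7 remove [fjca] add [nqvki] -> 9 lines: fqlnl ciexw butqm svs bkqy jdngq jixm nqvki pah
Hunk 3: at line 1 remove [butqm,svs,bkqy] add [yrn] -> 7 lines: fqlnl ciexw yrn jdngq jixm nqvki pah
Hunk 4: at line 3 remove [jixm] add [ryx,ylo] -> 8 lines: fqlnl ciexw yrn jdngq ryx ylo nqvki pah
Hunk 5: at line 4 remove [ryx,ylo,nqvki] add [mqx] -> 6 lines: fqlnl ciexw yrn jdngq mqx pah
Hunk 6: at line 2 remove [yrn,jdngq] add [ltkcj,blei] -> 6 lines: fqlnl ciexw ltkcj blei mqx pah
Hunk 7: at line 1 remove [ciexw,ltkcj,blei] add [ilnsg,zip,thymr] -> 6 lines: fqlnl ilnsg zip thymr mqx pah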